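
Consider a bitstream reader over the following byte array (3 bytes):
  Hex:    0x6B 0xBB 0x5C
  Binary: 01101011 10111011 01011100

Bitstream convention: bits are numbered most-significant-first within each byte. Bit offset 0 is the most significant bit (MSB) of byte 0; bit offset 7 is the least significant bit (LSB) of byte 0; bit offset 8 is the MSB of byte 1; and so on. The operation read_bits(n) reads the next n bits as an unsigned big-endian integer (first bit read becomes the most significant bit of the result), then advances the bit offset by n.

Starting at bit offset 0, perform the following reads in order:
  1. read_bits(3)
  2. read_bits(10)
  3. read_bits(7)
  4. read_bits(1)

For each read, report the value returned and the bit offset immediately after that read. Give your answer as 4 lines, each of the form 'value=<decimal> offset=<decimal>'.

Read 1: bits[0:3] width=3 -> value=3 (bin 011); offset now 3 = byte 0 bit 3; 21 bits remain
Read 2: bits[3:13] width=10 -> value=375 (bin 0101110111); offset now 13 = byte 1 bit 5; 11 bits remain
Read 3: bits[13:20] width=7 -> value=53 (bin 0110101); offset now 20 = byte 2 bit 4; 4 bits remain
Read 4: bits[20:21] width=1 -> value=1 (bin 1); offset now 21 = byte 2 bit 5; 3 bits remain

Answer: value=3 offset=3
value=375 offset=13
value=53 offset=20
value=1 offset=21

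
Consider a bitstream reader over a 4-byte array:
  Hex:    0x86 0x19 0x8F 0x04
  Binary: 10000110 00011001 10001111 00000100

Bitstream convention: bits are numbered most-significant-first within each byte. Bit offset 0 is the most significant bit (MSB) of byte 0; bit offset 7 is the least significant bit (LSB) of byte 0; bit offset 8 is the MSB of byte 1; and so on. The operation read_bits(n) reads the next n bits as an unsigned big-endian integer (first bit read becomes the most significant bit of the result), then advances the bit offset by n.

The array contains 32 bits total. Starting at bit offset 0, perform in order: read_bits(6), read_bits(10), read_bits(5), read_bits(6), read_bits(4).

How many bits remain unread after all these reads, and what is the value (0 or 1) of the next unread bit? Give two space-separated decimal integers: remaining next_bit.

Read 1: bits[0:6] width=6 -> value=33 (bin 100001); offset now 6 = byte 0 bit 6; 26 bits remain
Read 2: bits[6:16] width=10 -> value=537 (bin 1000011001); offset now 16 = byte 2 bit 0; 16 bits remain
Read 3: bits[16:21] width=5 -> value=17 (bin 10001); offset now 21 = byte 2 bit 5; 11 bits remain
Read 4: bits[21:27] width=6 -> value=56 (bin 111000); offset now 27 = byte 3 bit 3; 5 bits remain
Read 5: bits[27:31] width=4 -> value=2 (bin 0010); offset now 31 = byte 3 bit 7; 1 bits remain

Answer: 1 0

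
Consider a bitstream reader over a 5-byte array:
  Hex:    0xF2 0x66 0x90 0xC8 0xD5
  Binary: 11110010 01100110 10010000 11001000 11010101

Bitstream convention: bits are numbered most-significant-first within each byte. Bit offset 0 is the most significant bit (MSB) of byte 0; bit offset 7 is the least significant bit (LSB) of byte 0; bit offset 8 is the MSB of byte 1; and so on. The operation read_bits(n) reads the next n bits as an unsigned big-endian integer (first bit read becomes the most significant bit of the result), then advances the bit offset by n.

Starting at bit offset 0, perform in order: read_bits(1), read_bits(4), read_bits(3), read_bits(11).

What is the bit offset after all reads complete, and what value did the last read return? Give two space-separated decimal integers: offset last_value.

Read 1: bits[0:1] width=1 -> value=1 (bin 1); offset now 1 = byte 0 bit 1; 39 bits remain
Read 2: bits[1:5] width=4 -> value=14 (bin 1110); offset now 5 = byte 0 bit 5; 35 bits remain
Read 3: bits[5:8] width=3 -> value=2 (bin 010); offset now 8 = byte 1 bit 0; 32 bits remain
Read 4: bits[8:19] width=11 -> value=820 (bin 01100110100); offset now 19 = byte 2 bit 3; 21 bits remain

Answer: 19 820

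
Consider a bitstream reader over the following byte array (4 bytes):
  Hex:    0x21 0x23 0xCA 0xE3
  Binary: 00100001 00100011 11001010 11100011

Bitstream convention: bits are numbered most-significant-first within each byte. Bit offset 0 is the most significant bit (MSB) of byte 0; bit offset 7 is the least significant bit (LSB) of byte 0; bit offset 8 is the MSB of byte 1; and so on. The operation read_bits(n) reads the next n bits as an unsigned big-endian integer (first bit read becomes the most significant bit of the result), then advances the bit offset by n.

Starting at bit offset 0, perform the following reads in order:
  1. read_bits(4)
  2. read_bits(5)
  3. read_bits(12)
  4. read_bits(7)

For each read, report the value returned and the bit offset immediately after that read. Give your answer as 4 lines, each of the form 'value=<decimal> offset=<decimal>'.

Answer: value=2 offset=4
value=2 offset=9
value=1145 offset=21
value=46 offset=28

Derivation:
Read 1: bits[0:4] width=4 -> value=2 (bin 0010); offset now 4 = byte 0 bit 4; 28 bits remain
Read 2: bits[4:9] width=5 -> value=2 (bin 00010); offset now 9 = byte 1 bit 1; 23 bits remain
Read 3: bits[9:21] width=12 -> value=1145 (bin 010001111001); offset now 21 = byte 2 bit 5; 11 bits remain
Read 4: bits[21:28] width=7 -> value=46 (bin 0101110); offset now 28 = byte 3 bit 4; 4 bits remain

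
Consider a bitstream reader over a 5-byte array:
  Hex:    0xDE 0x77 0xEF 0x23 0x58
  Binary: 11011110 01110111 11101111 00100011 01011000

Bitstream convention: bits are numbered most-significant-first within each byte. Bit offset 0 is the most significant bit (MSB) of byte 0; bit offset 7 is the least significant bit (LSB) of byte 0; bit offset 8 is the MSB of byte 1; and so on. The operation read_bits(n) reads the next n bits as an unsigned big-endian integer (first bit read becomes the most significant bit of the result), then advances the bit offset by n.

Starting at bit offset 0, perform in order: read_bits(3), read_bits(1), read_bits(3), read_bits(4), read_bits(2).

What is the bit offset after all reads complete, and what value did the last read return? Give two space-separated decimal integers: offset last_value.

Read 1: bits[0:3] width=3 -> value=6 (bin 110); offset now 3 = byte 0 bit 3; 37 bits remain
Read 2: bits[3:4] width=1 -> value=1 (bin 1); offset now 4 = byte 0 bit 4; 36 bits remain
Read 3: bits[4:7] width=3 -> value=7 (bin 111); offset now 7 = byte 0 bit 7; 33 bits remain
Read 4: bits[7:11] width=4 -> value=3 (bin 0011); offset now 11 = byte 1 bit 3; 29 bits remain
Read 5: bits[11:13] width=2 -> value=2 (bin 10); offset now 13 = byte 1 bit 5; 27 bits remain

Answer: 13 2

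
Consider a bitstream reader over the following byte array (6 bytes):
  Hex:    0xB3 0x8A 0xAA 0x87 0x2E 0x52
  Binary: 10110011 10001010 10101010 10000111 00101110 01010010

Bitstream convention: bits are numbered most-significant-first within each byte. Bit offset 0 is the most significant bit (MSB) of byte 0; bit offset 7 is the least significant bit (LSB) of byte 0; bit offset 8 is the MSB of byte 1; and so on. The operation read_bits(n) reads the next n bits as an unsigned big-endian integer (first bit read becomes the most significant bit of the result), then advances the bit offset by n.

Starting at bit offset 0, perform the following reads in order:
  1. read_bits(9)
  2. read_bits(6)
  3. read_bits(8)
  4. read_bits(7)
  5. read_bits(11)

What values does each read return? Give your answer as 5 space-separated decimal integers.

Read 1: bits[0:9] width=9 -> value=359 (bin 101100111); offset now 9 = byte 1 bit 1; 39 bits remain
Read 2: bits[9:15] width=6 -> value=5 (bin 000101); offset now 15 = byte 1 bit 7; 33 bits remain
Read 3: bits[15:23] width=8 -> value=85 (bin 01010101); offset now 23 = byte 2 bit 7; 25 bits remain
Read 4: bits[23:30] width=7 -> value=33 (bin 0100001); offset now 30 = byte 3 bit 6; 18 bits remain
Read 5: bits[30:41] width=11 -> value=1628 (bin 11001011100); offset now 41 = byte 5 bit 1; 7 bits remain

Answer: 359 5 85 33 1628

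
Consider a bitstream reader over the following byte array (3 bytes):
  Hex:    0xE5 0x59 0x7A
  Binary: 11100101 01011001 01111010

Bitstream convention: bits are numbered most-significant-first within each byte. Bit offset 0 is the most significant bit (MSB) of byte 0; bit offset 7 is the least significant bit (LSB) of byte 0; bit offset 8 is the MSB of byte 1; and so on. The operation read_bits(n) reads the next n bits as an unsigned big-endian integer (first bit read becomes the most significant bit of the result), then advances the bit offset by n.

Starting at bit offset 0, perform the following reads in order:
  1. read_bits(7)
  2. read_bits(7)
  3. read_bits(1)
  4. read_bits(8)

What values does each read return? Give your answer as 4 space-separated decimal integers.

Answer: 114 86 0 189

Derivation:
Read 1: bits[0:7] width=7 -> value=114 (bin 1110010); offset now 7 = byte 0 bit 7; 17 bits remain
Read 2: bits[7:14] width=7 -> value=86 (bin 1010110); offset now 14 = byte 1 bit 6; 10 bits remain
Read 3: bits[14:15] width=1 -> value=0 (bin 0); offset now 15 = byte 1 bit 7; 9 bits remain
Read 4: bits[15:23] width=8 -> value=189 (bin 10111101); offset now 23 = byte 2 bit 7; 1 bits remain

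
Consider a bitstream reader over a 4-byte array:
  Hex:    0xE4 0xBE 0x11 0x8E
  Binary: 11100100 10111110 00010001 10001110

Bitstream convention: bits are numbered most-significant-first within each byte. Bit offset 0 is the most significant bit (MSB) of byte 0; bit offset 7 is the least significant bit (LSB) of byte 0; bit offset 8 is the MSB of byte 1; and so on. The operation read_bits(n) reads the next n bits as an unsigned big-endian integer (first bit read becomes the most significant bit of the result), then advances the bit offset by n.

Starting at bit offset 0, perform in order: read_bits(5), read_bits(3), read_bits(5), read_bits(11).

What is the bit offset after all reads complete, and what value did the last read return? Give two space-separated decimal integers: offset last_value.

Answer: 24 1553

Derivation:
Read 1: bits[0:5] width=5 -> value=28 (bin 11100); offset now 5 = byte 0 bit 5; 27 bits remain
Read 2: bits[5:8] width=3 -> value=4 (bin 100); offset now 8 = byte 1 bit 0; 24 bits remain
Read 3: bits[8:13] width=5 -> value=23 (bin 10111); offset now 13 = byte 1 bit 5; 19 bits remain
Read 4: bits[13:24] width=11 -> value=1553 (bin 11000010001); offset now 24 = byte 3 bit 0; 8 bits remain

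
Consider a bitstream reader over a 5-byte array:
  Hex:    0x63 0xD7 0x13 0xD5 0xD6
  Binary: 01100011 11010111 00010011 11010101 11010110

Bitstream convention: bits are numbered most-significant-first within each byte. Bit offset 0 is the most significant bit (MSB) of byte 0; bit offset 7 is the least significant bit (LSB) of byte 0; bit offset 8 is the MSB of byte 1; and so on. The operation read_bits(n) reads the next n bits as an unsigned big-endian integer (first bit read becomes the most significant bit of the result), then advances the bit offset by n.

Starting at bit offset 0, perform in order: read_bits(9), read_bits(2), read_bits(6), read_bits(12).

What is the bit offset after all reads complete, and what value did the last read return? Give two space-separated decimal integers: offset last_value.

Read 1: bits[0:9] width=9 -> value=199 (bin 011000111); offset now 9 = byte 1 bit 1; 31 bits remain
Read 2: bits[9:11] width=2 -> value=2 (bin 10); offset now 11 = byte 1 bit 3; 29 bits remain
Read 3: bits[11:17] width=6 -> value=46 (bin 101110); offset now 17 = byte 2 bit 1; 23 bits remain
Read 4: bits[17:29] width=12 -> value=634 (bin 001001111010); offset now 29 = byte 3 bit 5; 11 bits remain

Answer: 29 634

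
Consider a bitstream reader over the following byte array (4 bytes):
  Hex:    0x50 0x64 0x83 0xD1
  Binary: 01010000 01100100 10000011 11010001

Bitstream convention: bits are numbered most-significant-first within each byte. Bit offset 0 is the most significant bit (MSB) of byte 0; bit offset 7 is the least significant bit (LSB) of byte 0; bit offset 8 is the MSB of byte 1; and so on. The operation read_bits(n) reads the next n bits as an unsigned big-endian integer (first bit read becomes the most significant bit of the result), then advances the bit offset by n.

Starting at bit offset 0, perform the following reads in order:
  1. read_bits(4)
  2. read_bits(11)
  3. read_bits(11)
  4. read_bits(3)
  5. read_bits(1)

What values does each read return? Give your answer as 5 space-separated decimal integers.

Read 1: bits[0:4] width=4 -> value=5 (bin 0101); offset now 4 = byte 0 bit 4; 28 bits remain
Read 2: bits[4:15] width=11 -> value=50 (bin 00000110010); offset now 15 = byte 1 bit 7; 17 bits remain
Read 3: bits[15:26] width=11 -> value=527 (bin 01000001111); offset now 26 = byte 3 bit 2; 6 bits remain
Read 4: bits[26:29] width=3 -> value=2 (bin 010); offset now 29 = byte 3 bit 5; 3 bits remain
Read 5: bits[29:30] width=1 -> value=0 (bin 0); offset now 30 = byte 3 bit 6; 2 bits remain

Answer: 5 50 527 2 0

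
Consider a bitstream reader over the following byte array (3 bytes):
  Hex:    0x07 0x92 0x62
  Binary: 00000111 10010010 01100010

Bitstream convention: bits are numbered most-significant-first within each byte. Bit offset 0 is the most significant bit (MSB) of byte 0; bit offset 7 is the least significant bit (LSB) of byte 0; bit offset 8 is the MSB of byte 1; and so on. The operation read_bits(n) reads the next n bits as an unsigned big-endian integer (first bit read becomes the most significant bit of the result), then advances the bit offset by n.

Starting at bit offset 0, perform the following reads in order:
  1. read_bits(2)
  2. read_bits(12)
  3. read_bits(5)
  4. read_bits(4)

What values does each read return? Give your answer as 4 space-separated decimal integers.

Answer: 0 484 19 1

Derivation:
Read 1: bits[0:2] width=2 -> value=0 (bin 00); offset now 2 = byte 0 bit 2; 22 bits remain
Read 2: bits[2:14] width=12 -> value=484 (bin 000111100100); offset now 14 = byte 1 bit 6; 10 bits remain
Read 3: bits[14:19] width=5 -> value=19 (bin 10011); offset now 19 = byte 2 bit 3; 5 bits remain
Read 4: bits[19:23] width=4 -> value=1 (bin 0001); offset now 23 = byte 2 bit 7; 1 bits remain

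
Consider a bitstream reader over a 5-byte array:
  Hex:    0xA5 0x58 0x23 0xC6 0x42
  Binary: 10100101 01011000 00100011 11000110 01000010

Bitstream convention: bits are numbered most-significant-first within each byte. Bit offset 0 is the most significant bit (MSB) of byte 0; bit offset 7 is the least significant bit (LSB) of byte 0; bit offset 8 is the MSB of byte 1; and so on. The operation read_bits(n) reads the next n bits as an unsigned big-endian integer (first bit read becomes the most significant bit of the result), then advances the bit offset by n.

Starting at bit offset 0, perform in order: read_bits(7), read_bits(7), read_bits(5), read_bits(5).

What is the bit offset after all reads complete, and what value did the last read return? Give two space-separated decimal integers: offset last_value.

Answer: 24 3

Derivation:
Read 1: bits[0:7] width=7 -> value=82 (bin 1010010); offset now 7 = byte 0 bit 7; 33 bits remain
Read 2: bits[7:14] width=7 -> value=86 (bin 1010110); offset now 14 = byte 1 bit 6; 26 bits remain
Read 3: bits[14:19] width=5 -> value=1 (bin 00001); offset now 19 = byte 2 bit 3; 21 bits remain
Read 4: bits[19:24] width=5 -> value=3 (bin 00011); offset now 24 = byte 3 bit 0; 16 bits remain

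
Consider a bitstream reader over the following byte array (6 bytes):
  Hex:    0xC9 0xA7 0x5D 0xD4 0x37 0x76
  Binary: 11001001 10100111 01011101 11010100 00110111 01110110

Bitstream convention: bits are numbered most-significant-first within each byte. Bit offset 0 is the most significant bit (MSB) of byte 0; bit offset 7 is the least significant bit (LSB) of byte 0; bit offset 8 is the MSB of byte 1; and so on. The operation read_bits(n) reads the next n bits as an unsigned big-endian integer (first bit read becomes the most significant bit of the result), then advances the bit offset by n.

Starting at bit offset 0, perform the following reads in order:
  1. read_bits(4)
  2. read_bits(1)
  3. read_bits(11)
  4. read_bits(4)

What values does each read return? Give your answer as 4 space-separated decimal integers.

Answer: 12 1 423 5

Derivation:
Read 1: bits[0:4] width=4 -> value=12 (bin 1100); offset now 4 = byte 0 bit 4; 44 bits remain
Read 2: bits[4:5] width=1 -> value=1 (bin 1); offset now 5 = byte 0 bit 5; 43 bits remain
Read 3: bits[5:16] width=11 -> value=423 (bin 00110100111); offset now 16 = byte 2 bit 0; 32 bits remain
Read 4: bits[16:20] width=4 -> value=5 (bin 0101); offset now 20 = byte 2 bit 4; 28 bits remain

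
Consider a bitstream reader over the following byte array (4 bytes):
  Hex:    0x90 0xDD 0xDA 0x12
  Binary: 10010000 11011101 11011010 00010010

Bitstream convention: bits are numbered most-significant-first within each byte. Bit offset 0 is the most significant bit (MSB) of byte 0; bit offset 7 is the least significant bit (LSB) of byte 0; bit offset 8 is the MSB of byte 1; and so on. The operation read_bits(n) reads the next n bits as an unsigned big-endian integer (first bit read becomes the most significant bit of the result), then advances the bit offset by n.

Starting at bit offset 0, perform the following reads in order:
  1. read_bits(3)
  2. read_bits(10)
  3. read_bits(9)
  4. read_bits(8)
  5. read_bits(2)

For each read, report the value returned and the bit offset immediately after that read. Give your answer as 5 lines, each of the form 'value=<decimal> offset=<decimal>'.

Read 1: bits[0:3] width=3 -> value=4 (bin 100); offset now 3 = byte 0 bit 3; 29 bits remain
Read 2: bits[3:13] width=10 -> value=539 (bin 1000011011); offset now 13 = byte 1 bit 5; 19 bits remain
Read 3: bits[13:22] width=9 -> value=374 (bin 101110110); offset now 22 = byte 2 bit 6; 10 bits remain
Read 4: bits[22:30] width=8 -> value=132 (bin 10000100); offset now 30 = byte 3 bit 6; 2 bits remain
Read 5: bits[30:32] width=2 -> value=2 (bin 10); offset now 32 = byte 4 bit 0; 0 bits remain

Answer: value=4 offset=3
value=539 offset=13
value=374 offset=22
value=132 offset=30
value=2 offset=32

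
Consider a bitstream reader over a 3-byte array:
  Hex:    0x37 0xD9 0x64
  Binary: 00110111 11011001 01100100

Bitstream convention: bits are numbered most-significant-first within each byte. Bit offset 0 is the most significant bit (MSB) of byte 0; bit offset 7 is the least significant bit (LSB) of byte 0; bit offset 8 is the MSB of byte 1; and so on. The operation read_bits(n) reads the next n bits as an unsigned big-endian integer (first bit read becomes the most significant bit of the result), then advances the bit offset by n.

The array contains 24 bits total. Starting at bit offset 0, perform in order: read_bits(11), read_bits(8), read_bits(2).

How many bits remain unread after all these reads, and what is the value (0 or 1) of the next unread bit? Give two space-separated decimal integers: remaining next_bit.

Read 1: bits[0:11] width=11 -> value=446 (bin 00110111110); offset now 11 = byte 1 bit 3; 13 bits remain
Read 2: bits[11:19] width=8 -> value=203 (bin 11001011); offset now 19 = byte 2 bit 3; 5 bits remain
Read 3: bits[19:21] width=2 -> value=0 (bin 00); offset now 21 = byte 2 bit 5; 3 bits remain

Answer: 3 1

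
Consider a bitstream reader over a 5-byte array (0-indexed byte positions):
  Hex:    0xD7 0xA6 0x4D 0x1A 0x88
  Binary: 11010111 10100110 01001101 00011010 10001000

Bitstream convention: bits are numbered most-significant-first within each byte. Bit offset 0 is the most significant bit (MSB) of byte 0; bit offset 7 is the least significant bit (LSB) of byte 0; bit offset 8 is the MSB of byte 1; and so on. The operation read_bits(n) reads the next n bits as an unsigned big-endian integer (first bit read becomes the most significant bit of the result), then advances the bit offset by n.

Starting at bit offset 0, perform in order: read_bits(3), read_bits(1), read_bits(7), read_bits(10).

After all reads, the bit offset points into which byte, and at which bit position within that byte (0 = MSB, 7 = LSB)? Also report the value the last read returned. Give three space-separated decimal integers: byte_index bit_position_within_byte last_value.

Answer: 2 5 201

Derivation:
Read 1: bits[0:3] width=3 -> value=6 (bin 110); offset now 3 = byte 0 bit 3; 37 bits remain
Read 2: bits[3:4] width=1 -> value=1 (bin 1); offset now 4 = byte 0 bit 4; 36 bits remain
Read 3: bits[4:11] width=7 -> value=61 (bin 0111101); offset now 11 = byte 1 bit 3; 29 bits remain
Read 4: bits[11:21] width=10 -> value=201 (bin 0011001001); offset now 21 = byte 2 bit 5; 19 bits remain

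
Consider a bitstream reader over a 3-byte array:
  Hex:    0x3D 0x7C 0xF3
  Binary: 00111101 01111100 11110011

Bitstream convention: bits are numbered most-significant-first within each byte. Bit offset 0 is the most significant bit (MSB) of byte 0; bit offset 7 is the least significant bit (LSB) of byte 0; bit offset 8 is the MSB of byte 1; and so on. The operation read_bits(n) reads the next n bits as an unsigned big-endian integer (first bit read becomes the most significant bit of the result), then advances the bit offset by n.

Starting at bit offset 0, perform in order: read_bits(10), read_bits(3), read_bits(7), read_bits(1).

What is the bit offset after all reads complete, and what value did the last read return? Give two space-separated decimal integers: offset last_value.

Read 1: bits[0:10] width=10 -> value=245 (bin 0011110101); offset now 10 = byte 1 bit 2; 14 bits remain
Read 2: bits[10:13] width=3 -> value=7 (bin 111); offset now 13 = byte 1 bit 5; 11 bits remain
Read 3: bits[13:20] width=7 -> value=79 (bin 1001111); offset now 20 = byte 2 bit 4; 4 bits remain
Read 4: bits[20:21] width=1 -> value=0 (bin 0); offset now 21 = byte 2 bit 5; 3 bits remain

Answer: 21 0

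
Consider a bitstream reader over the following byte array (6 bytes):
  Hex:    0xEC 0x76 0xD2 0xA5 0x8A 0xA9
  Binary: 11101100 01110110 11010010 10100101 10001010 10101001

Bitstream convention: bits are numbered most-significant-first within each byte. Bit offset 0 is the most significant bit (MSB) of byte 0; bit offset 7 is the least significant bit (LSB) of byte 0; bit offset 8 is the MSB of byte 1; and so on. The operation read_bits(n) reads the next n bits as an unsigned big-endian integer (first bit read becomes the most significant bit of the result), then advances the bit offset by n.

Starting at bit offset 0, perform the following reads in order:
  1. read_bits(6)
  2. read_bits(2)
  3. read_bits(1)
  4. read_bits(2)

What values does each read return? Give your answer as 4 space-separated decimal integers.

Answer: 59 0 0 3

Derivation:
Read 1: bits[0:6] width=6 -> value=59 (bin 111011); offset now 6 = byte 0 bit 6; 42 bits remain
Read 2: bits[6:8] width=2 -> value=0 (bin 00); offset now 8 = byte 1 bit 0; 40 bits remain
Read 3: bits[8:9] width=1 -> value=0 (bin 0); offset now 9 = byte 1 bit 1; 39 bits remain
Read 4: bits[9:11] width=2 -> value=3 (bin 11); offset now 11 = byte 1 bit 3; 37 bits remain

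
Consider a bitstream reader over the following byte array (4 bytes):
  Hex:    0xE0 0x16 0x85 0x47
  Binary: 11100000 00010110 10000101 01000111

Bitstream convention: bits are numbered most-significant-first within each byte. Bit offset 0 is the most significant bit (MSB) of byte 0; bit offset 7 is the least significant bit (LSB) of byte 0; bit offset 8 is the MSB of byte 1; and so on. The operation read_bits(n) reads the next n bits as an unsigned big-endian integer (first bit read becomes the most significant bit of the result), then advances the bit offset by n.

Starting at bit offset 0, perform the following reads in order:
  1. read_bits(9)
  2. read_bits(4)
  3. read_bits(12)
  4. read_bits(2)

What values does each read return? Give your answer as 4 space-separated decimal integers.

Answer: 448 2 3338 2

Derivation:
Read 1: bits[0:9] width=9 -> value=448 (bin 111000000); offset now 9 = byte 1 bit 1; 23 bits remain
Read 2: bits[9:13] width=4 -> value=2 (bin 0010); offset now 13 = byte 1 bit 5; 19 bits remain
Read 3: bits[13:25] width=12 -> value=3338 (bin 110100001010); offset now 25 = byte 3 bit 1; 7 bits remain
Read 4: bits[25:27] width=2 -> value=2 (bin 10); offset now 27 = byte 3 bit 3; 5 bits remain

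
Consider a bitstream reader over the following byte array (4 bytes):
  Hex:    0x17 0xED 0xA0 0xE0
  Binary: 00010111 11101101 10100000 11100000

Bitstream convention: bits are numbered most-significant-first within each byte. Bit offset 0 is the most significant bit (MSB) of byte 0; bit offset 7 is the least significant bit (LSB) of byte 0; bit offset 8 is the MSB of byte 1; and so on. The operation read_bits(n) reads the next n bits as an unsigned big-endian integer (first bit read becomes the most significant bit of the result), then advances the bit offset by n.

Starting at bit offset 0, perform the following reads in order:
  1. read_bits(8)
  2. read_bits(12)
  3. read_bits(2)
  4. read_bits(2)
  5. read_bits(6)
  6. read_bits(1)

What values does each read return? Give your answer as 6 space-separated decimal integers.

Answer: 23 3802 0 0 56 0

Derivation:
Read 1: bits[0:8] width=8 -> value=23 (bin 00010111); offset now 8 = byte 1 bit 0; 24 bits remain
Read 2: bits[8:20] width=12 -> value=3802 (bin 111011011010); offset now 20 = byte 2 bit 4; 12 bits remain
Read 3: bits[20:22] width=2 -> value=0 (bin 00); offset now 22 = byte 2 bit 6; 10 bits remain
Read 4: bits[22:24] width=2 -> value=0 (bin 00); offset now 24 = byte 3 bit 0; 8 bits remain
Read 5: bits[24:30] width=6 -> value=56 (bin 111000); offset now 30 = byte 3 bit 6; 2 bits remain
Read 6: bits[30:31] width=1 -> value=0 (bin 0); offset now 31 = byte 3 bit 7; 1 bits remain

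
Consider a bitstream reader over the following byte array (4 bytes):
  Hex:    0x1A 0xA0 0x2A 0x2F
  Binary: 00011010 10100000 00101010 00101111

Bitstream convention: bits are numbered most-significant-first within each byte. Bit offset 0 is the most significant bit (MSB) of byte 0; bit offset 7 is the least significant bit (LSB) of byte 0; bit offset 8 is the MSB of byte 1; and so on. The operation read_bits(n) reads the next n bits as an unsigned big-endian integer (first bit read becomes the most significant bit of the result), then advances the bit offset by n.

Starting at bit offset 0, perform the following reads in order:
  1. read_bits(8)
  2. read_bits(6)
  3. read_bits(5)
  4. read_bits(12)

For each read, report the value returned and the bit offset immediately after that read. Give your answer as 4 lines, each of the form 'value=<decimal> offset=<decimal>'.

Answer: value=26 offset=8
value=40 offset=14
value=1 offset=19
value=1303 offset=31

Derivation:
Read 1: bits[0:8] width=8 -> value=26 (bin 00011010); offset now 8 = byte 1 bit 0; 24 bits remain
Read 2: bits[8:14] width=6 -> value=40 (bin 101000); offset now 14 = byte 1 bit 6; 18 bits remain
Read 3: bits[14:19] width=5 -> value=1 (bin 00001); offset now 19 = byte 2 bit 3; 13 bits remain
Read 4: bits[19:31] width=12 -> value=1303 (bin 010100010111); offset now 31 = byte 3 bit 7; 1 bits remain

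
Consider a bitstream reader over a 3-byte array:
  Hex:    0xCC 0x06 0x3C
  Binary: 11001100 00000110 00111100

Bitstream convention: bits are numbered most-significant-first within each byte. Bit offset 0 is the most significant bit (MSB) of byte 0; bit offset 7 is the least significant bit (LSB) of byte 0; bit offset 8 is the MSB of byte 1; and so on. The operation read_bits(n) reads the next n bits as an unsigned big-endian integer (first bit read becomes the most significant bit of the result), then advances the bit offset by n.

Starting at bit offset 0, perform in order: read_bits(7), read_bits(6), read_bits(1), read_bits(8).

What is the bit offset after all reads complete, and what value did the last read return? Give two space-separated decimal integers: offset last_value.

Answer: 22 143

Derivation:
Read 1: bits[0:7] width=7 -> value=102 (bin 1100110); offset now 7 = byte 0 bit 7; 17 bits remain
Read 2: bits[7:13] width=6 -> value=0 (bin 000000); offset now 13 = byte 1 bit 5; 11 bits remain
Read 3: bits[13:14] width=1 -> value=1 (bin 1); offset now 14 = byte 1 bit 6; 10 bits remain
Read 4: bits[14:22] width=8 -> value=143 (bin 10001111); offset now 22 = byte 2 bit 6; 2 bits remain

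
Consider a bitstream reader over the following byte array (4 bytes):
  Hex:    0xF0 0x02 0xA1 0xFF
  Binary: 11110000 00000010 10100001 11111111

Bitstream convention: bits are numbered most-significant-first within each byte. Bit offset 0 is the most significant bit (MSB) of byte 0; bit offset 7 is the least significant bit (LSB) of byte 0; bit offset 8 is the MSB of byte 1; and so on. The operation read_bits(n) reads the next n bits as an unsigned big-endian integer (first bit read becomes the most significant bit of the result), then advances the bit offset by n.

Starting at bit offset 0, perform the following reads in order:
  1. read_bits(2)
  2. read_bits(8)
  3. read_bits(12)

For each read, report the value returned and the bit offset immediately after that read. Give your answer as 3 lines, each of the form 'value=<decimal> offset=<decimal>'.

Read 1: bits[0:2] width=2 -> value=3 (bin 11); offset now 2 = byte 0 bit 2; 30 bits remain
Read 2: bits[2:10] width=8 -> value=192 (bin 11000000); offset now 10 = byte 1 bit 2; 22 bits remain
Read 3: bits[10:22] width=12 -> value=168 (bin 000010101000); offset now 22 = byte 2 bit 6; 10 bits remain

Answer: value=3 offset=2
value=192 offset=10
value=168 offset=22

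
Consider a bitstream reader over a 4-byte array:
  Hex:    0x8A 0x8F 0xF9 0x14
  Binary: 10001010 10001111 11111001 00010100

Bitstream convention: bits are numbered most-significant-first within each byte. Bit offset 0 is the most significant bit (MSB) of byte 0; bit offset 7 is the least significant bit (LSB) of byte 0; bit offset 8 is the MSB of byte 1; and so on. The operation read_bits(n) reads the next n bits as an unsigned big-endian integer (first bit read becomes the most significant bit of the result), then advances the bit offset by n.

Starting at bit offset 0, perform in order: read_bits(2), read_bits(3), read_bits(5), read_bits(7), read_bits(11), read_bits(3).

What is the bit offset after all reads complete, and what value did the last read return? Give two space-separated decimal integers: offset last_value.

Answer: 31 2

Derivation:
Read 1: bits[0:2] width=2 -> value=2 (bin 10); offset now 2 = byte 0 bit 2; 30 bits remain
Read 2: bits[2:5] width=3 -> value=1 (bin 001); offset now 5 = byte 0 bit 5; 27 bits remain
Read 3: bits[5:10] width=5 -> value=10 (bin 01010); offset now 10 = byte 1 bit 2; 22 bits remain
Read 4: bits[10:17] width=7 -> value=31 (bin 0011111); offset now 17 = byte 2 bit 1; 15 bits remain
Read 5: bits[17:28] width=11 -> value=1937 (bin 11110010001); offset now 28 = byte 3 bit 4; 4 bits remain
Read 6: bits[28:31] width=3 -> value=2 (bin 010); offset now 31 = byte 3 bit 7; 1 bits remain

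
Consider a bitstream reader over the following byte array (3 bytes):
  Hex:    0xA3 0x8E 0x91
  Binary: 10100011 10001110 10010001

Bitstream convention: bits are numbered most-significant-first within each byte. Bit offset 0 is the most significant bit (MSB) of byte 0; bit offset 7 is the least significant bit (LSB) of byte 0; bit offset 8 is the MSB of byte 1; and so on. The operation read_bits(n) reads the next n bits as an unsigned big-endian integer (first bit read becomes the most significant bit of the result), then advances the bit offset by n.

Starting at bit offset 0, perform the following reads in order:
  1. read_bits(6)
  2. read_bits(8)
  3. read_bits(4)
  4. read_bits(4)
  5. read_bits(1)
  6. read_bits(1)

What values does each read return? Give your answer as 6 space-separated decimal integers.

Read 1: bits[0:6] width=6 -> value=40 (bin 101000); offset now 6 = byte 0 bit 6; 18 bits remain
Read 2: bits[6:14] width=8 -> value=227 (bin 11100011); offset now 14 = byte 1 bit 6; 10 bits remain
Read 3: bits[14:18] width=4 -> value=10 (bin 1010); offset now 18 = byte 2 bit 2; 6 bits remain
Read 4: bits[18:22] width=4 -> value=4 (bin 0100); offset now 22 = byte 2 bit 6; 2 bits remain
Read 5: bits[22:23] width=1 -> value=0 (bin 0); offset now 23 = byte 2 bit 7; 1 bits remain
Read 6: bits[23:24] width=1 -> value=1 (bin 1); offset now 24 = byte 3 bit 0; 0 bits remain

Answer: 40 227 10 4 0 1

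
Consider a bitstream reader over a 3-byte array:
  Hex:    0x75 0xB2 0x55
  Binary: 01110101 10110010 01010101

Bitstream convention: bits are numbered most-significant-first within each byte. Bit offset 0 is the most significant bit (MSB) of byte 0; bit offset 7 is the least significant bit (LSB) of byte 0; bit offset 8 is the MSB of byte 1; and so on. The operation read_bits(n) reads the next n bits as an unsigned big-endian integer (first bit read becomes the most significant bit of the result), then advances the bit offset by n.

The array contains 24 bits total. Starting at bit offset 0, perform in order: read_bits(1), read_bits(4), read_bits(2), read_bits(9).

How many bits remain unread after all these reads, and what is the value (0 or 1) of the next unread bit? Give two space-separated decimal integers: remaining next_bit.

Answer: 8 0

Derivation:
Read 1: bits[0:1] width=1 -> value=0 (bin 0); offset now 1 = byte 0 bit 1; 23 bits remain
Read 2: bits[1:5] width=4 -> value=14 (bin 1110); offset now 5 = byte 0 bit 5; 19 bits remain
Read 3: bits[5:7] width=2 -> value=2 (bin 10); offset now 7 = byte 0 bit 7; 17 bits remain
Read 4: bits[7:16] width=9 -> value=434 (bin 110110010); offset now 16 = byte 2 bit 0; 8 bits remain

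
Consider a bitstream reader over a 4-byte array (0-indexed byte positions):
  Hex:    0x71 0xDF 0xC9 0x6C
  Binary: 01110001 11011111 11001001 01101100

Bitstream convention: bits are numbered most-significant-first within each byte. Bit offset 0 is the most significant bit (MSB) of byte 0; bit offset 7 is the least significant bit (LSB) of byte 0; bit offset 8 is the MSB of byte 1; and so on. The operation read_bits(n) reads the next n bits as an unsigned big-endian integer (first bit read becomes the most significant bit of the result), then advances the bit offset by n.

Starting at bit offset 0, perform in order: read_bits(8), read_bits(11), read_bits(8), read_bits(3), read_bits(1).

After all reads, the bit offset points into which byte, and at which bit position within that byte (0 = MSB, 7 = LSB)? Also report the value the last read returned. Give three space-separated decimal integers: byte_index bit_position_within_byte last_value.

Read 1: bits[0:8] width=8 -> value=113 (bin 01110001); offset now 8 = byte 1 bit 0; 24 bits remain
Read 2: bits[8:19] width=11 -> value=1790 (bin 11011111110); offset now 19 = byte 2 bit 3; 13 bits remain
Read 3: bits[19:27] width=8 -> value=75 (bin 01001011); offset now 27 = byte 3 bit 3; 5 bits remain
Read 4: bits[27:30] width=3 -> value=3 (bin 011); offset now 30 = byte 3 bit 6; 2 bits remain
Read 5: bits[30:31] width=1 -> value=0 (bin 0); offset now 31 = byte 3 bit 7; 1 bits remain

Answer: 3 7 0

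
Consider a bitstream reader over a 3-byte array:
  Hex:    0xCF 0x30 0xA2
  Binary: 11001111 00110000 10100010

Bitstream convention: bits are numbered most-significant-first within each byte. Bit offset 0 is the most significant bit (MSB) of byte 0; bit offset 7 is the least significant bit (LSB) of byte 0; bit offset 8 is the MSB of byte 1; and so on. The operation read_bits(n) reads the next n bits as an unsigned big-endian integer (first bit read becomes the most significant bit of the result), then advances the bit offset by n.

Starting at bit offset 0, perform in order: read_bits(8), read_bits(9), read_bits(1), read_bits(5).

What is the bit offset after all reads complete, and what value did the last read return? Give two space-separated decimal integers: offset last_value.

Read 1: bits[0:8] width=8 -> value=207 (bin 11001111); offset now 8 = byte 1 bit 0; 16 bits remain
Read 2: bits[8:17] width=9 -> value=97 (bin 001100001); offset now 17 = byte 2 bit 1; 7 bits remain
Read 3: bits[17:18] width=1 -> value=0 (bin 0); offset now 18 = byte 2 bit 2; 6 bits remain
Read 4: bits[18:23] width=5 -> value=17 (bin 10001); offset now 23 = byte 2 bit 7; 1 bits remain

Answer: 23 17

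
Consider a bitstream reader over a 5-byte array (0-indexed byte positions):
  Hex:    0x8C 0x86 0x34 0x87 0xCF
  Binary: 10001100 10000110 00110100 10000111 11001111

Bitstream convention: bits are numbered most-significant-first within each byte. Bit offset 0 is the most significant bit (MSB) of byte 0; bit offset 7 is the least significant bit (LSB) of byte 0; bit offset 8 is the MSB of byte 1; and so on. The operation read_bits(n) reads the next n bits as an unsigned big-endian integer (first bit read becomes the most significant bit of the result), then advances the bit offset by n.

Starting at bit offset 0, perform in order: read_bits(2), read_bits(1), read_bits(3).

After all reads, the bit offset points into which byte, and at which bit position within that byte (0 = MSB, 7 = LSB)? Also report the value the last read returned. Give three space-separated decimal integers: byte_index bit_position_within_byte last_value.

Answer: 0 6 3

Derivation:
Read 1: bits[0:2] width=2 -> value=2 (bin 10); offset now 2 = byte 0 bit 2; 38 bits remain
Read 2: bits[2:3] width=1 -> value=0 (bin 0); offset now 3 = byte 0 bit 3; 37 bits remain
Read 3: bits[3:6] width=3 -> value=3 (bin 011); offset now 6 = byte 0 bit 6; 34 bits remain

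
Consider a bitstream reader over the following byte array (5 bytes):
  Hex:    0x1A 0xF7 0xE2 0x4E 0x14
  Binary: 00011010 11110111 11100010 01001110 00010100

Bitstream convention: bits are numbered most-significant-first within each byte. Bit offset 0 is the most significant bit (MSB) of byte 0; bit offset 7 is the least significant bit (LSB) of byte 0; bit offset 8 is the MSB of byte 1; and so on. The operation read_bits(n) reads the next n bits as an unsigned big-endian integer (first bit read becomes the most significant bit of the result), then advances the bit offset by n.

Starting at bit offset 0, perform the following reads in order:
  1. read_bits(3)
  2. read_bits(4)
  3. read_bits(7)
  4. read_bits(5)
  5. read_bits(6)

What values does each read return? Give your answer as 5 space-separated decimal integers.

Answer: 0 13 61 31 4

Derivation:
Read 1: bits[0:3] width=3 -> value=0 (bin 000); offset now 3 = byte 0 bit 3; 37 bits remain
Read 2: bits[3:7] width=4 -> value=13 (bin 1101); offset now 7 = byte 0 bit 7; 33 bits remain
Read 3: bits[7:14] width=7 -> value=61 (bin 0111101); offset now 14 = byte 1 bit 6; 26 bits remain
Read 4: bits[14:19] width=5 -> value=31 (bin 11111); offset now 19 = byte 2 bit 3; 21 bits remain
Read 5: bits[19:25] width=6 -> value=4 (bin 000100); offset now 25 = byte 3 bit 1; 15 bits remain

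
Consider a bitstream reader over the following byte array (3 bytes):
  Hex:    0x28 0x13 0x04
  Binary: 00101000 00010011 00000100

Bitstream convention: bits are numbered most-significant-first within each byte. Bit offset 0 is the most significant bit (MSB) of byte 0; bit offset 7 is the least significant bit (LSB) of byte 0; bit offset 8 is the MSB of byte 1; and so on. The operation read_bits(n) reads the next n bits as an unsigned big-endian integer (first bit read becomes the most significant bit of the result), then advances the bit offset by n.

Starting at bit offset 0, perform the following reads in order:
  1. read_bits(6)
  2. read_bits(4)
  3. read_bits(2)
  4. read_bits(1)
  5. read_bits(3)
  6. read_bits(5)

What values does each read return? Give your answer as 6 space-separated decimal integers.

Answer: 10 0 1 0 3 0

Derivation:
Read 1: bits[0:6] width=6 -> value=10 (bin 001010); offset now 6 = byte 0 bit 6; 18 bits remain
Read 2: bits[6:10] width=4 -> value=0 (bin 0000); offset now 10 = byte 1 bit 2; 14 bits remain
Read 3: bits[10:12] width=2 -> value=1 (bin 01); offset now 12 = byte 1 bit 4; 12 bits remain
Read 4: bits[12:13] width=1 -> value=0 (bin 0); offset now 13 = byte 1 bit 5; 11 bits remain
Read 5: bits[13:16] width=3 -> value=3 (bin 011); offset now 16 = byte 2 bit 0; 8 bits remain
Read 6: bits[16:21] width=5 -> value=0 (bin 00000); offset now 21 = byte 2 bit 5; 3 bits remain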